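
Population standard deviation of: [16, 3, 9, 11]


Mean = 39/4
  (16-39/4)²=625/16
  (3-39/4)²=729/16
  (9-39/4)²=9/16
  (11-39/4)²=25/16
Σ(x-μ)² = 347/4
σ² = (347/4)/4 = 347/16

σ = √(347/16) ≈ 4.6570


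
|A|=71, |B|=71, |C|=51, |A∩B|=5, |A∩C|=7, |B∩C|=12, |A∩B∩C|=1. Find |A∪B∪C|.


|A∪B∪C| = 71+71+51-5-7-12+1 = 170

|A∪B∪C| = 170


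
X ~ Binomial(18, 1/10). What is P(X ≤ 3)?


P(X ≤ 3) = Σ P(X=i) for i=0..3
P(X=0) = 150094635296999121/1000000000000000000
P(X=1) = 150094635296999121/500000000000000000
P(X=2) = 283512088894331673/1000000000000000000
P(X=3) = 10500447736827099/62500000000000000
Sum = 45090157928728131/50000000000000000

P(X ≤ 3) = 45090157928728131/50000000000000000 ≈ 90.18%


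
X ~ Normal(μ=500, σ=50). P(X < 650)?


z = (650-500)/50 = 3.0
P(Z < 3.0) = 0.9987

P(X < 650) ≈ 0.9987


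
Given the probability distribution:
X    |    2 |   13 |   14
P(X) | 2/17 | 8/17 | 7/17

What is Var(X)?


E[X] = 206/17
E[X²] = 2732/17
Var(X) = E[X²] - (E[X])² = 2732/17 - 42436/289 = 4008/289

Var(X) = 4008/289 ≈ 13.8685


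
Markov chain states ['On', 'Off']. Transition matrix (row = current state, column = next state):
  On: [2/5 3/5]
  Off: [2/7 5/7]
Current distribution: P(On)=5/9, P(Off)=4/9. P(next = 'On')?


P(next=On) = Σᵢ P(now=i)×P(i→On)
= 5/9×2/5 + 4/9×2/7
= 2/9 + 8/63 = 22/63

P = 22/63 ≈ 0.3492


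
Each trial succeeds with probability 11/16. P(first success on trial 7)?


Geometric: P(X=7) = (1-p)^(k-1)×p = (5/16)^6×11/16 = 171875/268435456

P(X=7) = 171875/268435456 ≈ 0.06%


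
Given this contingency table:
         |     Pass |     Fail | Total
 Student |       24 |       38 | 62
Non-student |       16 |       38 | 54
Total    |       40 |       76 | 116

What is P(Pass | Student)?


P(Pass | Student) = 24/(24+38) = 24/62 = 12/31

P(Pass|Student) = 12/31 ≈ 38.71%


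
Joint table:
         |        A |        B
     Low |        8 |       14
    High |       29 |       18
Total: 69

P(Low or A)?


P(Low∨A) = P(Low) + P(A) - P(Low∧A)
= (22 + 37 - 8)/69 = 51/69 = 17/23

P = 17/23 ≈ 73.91%


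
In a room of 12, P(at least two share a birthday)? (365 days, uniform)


P(all different) = Π(365-i)/365 for i=0..11
= 0.832975
P(match) = 1 - 0.832975 = 0.167025

P ≈ 0.1670 ≈ 16.70%


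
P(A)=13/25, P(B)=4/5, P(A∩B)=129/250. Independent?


P(A)×P(B) = 52/125
P(A∩B) = 129/250
Not equal → NOT independent

No, not independent


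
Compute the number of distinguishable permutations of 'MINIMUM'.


Letters: 7, freq: {'M': 3, 'I': 2, 'N': 1, 'U': 1}
7!/(3!×2!×1!×1!) = 5040/12 = 420

420


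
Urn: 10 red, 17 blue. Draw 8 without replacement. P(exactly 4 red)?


Hypergeometric: C(10,4)×C(17,4)/C(27,8)
= 210×2380/2220075 = 6664/29601

P(X=4) = 6664/29601 ≈ 22.51%


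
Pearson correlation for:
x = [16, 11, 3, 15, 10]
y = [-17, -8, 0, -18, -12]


n=5, Σx=55, Σy=-55, Σxy=-750, Σx²=711, Σy²=821
r = (5×(-750) - 55×(-55))/√((5×711 - 55²)(5×821 - (-55)²))
= -725/√(530×1080) = -725/√572400 ≈ -725/756.5712 ≈ -0.9583

r ≈ -0.9583


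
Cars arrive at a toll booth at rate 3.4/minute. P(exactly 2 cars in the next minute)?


Poisson(λ=3.4): P(X=2) = e^(-λ)×λ^k/k!
= e^(-3.4) × 3.4^2 / 2!
≈ 0.03337326996 × 11.56 / 2 ≈ 0.192898

P(X=2) ≈ 0.192898 ≈ 19.29%


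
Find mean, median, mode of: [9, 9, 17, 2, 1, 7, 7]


Sorted: [1, 2, 7, 7, 9, 9, 17]
Mean = 52/7
Median = 7
Freq: {9: 2, 17: 1, 2: 1, 1: 1, 7: 2}
Mode: [7, 9]

Mean=52/7, Median=7, Mode=[7, 9]


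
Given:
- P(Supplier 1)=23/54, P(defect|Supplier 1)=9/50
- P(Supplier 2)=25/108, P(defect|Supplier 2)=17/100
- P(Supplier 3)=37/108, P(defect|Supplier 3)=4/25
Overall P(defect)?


P(B) = Σ P(B|Aᵢ)×P(Aᵢ)
  9/50×23/54 = 23/300
  17/100×25/108 = 17/432
  4/25×37/108 = 37/675
Sum = 41/240

P(defect) = 41/240 ≈ 17.08%


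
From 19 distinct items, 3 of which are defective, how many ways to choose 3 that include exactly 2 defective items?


Choose 2 of the 3 defective items and 1 of the other 16 items:
C(3,2)×C(16,1) = 3×16 = 48

48


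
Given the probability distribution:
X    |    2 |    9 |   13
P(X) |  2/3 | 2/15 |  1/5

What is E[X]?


E[X] = Σ x·P(X=x)
= (2)×(2/3) + (9)×(2/15) + (13)×(1/5)
= 77/15

E[X] = 77/15


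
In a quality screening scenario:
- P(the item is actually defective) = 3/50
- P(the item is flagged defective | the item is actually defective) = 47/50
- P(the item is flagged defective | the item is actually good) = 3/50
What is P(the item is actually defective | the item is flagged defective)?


Using Bayes' theorem:
P(A|B) = P(B|A)·P(A) / P(B)

P(the item is flagged defective) = 47/50 × 3/50 + 3/50 × 47/50
= 141/2500 + 141/2500 = 141/1250

P(the item is actually defective|the item is flagged defective) = (141/2500) / (141/1250) = 1/2

P(the item is actually defective|the item is flagged defective) = 1/2 ≈ 50.00%


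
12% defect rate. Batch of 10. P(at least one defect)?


P(all good) = (22/25)^10 = 26559922791424/95367431640625
P(≥1 defect) = 68807508849201/95367431640625

P = 68807508849201/95367431640625 ≈ 72.15%


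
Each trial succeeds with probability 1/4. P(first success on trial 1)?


Geometric: P(X=1) = (1-p)^(k-1)×p = (3/4)^0×1/4 = 1/4

P(X=1) = 1/4 ≈ 25.00%


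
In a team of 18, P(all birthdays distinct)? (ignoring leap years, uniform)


P(all different) = Π(365-i)/365 for i=0..17
= (365/365)×(364/365)×...×(348/365)
= 0.653089

P ≈ 0.6531 ≈ 65.31%


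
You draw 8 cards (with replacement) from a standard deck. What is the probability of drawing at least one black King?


P(not a black King) = 50/52 = 25/26
P(none in 8 draws) = (25/26)^8 = 152587890625/208827064576
P(≥1 black King) = 1 - 152587890625/208827064576 = 56239173951/208827064576

P = 56239173951/208827064576 ≈ 26.93%


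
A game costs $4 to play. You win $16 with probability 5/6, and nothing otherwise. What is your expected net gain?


E[gain] = (16-4)×5/6 + (-4)×1/6
= 10 - 2/3 = 28/3

Expected net gain = $28/3 ≈ $9.33


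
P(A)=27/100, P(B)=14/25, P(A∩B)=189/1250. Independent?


P(A)×P(B) = 189/1250
P(A∩B) = 189/1250
Equal ✓ → Independent

Yes, independent


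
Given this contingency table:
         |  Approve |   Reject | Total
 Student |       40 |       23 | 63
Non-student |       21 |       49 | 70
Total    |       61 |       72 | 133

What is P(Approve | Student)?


P(Approve | Student) = 40/(40+23) = 40/63

P(Approve|Student) = 40/63 ≈ 63.49%


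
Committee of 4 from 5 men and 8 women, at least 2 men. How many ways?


Count by #men:
  2M,2W: C(5,2)×C(8,2)=280
  3M,1W: C(5,3)×C(8,1)=80
  4M,0W: C(5,4)×C(8,0)=5
Total = 365

365


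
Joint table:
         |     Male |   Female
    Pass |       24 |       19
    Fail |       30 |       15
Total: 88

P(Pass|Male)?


P(Pass|Male) = 24/(24+30) = 24/54 = 4/9

P = 4/9 ≈ 44.44%


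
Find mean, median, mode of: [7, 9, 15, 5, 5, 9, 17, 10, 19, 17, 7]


Sorted: [5, 5, 7, 7, 9, 9, 10, 15, 17, 17, 19]
Mean = 120/11
Median = 9
Freq: {7: 2, 9: 2, 15: 1, 5: 2, 17: 2, 10: 1, 19: 1}
Mode: [5, 7, 9, 17]

Mean=120/11, Median=9, Mode=[5, 7, 9, 17]


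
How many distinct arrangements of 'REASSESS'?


Letters: 8, freq: {'R': 1, 'E': 2, 'A': 1, 'S': 4}
8!/(1!×2!×1!×4!) = 40320/48 = 840

840


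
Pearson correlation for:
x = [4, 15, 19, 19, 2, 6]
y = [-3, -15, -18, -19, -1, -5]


n=6, Σx=65, Σy=-61, Σxy=-972, Σx²=1003, Σy²=945
r = (6×(-972) - 65×(-61))/√((6×1003 - 65²)(6×945 - (-61)²))
= -1867/√(1793×1949) = -1867/√3494557 ≈ -1867/1869.3734 ≈ -0.9987

r ≈ -0.9987


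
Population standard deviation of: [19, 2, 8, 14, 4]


Mean = 47/5
  (19-47/5)²=2304/25
  (2-47/5)²=1369/25
  (8-47/5)²=49/25
  (14-47/5)²=529/25
  (4-47/5)²=729/25
Σ(x-μ)² = 996/5
σ² = (996/5)/5 = 996/25

σ = √(996/25) ≈ 6.3119


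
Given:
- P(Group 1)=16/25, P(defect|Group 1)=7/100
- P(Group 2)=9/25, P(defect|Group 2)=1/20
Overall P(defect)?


P(B) = Σ P(B|Aᵢ)×P(Aᵢ)
  7/100×16/25 = 28/625
  1/20×9/25 = 9/500
Sum = 157/2500

P(defect) = 157/2500 ≈ 6.28%


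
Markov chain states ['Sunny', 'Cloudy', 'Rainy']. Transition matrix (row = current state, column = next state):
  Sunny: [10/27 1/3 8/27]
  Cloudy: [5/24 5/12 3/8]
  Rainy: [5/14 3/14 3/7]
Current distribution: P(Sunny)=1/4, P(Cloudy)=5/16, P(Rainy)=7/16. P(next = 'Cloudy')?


P(next=Cloudy) = Σᵢ P(now=i)×P(i→Cloudy)
= 1/4×1/3 + 5/16×5/12 + 7/16×3/14
= 1/12 + 25/192 + 3/32 = 59/192

P = 59/192 ≈ 0.3073


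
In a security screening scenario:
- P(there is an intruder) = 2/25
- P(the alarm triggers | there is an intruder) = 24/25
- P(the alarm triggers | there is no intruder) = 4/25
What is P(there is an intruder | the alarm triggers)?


Using Bayes' theorem:
P(A|B) = P(B|A)·P(A) / P(B)

P(the alarm triggers) = 24/25 × 2/25 + 4/25 × 23/25
= 48/625 + 92/625 = 28/125

P(there is an intruder|the alarm triggers) = (48/625) / (28/125) = 12/35

P(there is an intruder|the alarm triggers) = 12/35 ≈ 34.29%


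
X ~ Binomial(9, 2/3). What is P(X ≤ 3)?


P(X ≤ 3) = Σ P(X=i) for i=0..3
P(X=0) = 1/19683
P(X=1) = 2/2187
P(X=2) = 16/2187
P(X=3) = 224/6561
Sum = 835/19683

P(X ≤ 3) = 835/19683 ≈ 4.24%


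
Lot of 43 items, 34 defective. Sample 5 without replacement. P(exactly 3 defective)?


Hypergeometric: C(34,3)×C(9,2)/C(43,5)
= 5984×36/962598 = 35904/160433

P(X=3) = 35904/160433 ≈ 22.38%


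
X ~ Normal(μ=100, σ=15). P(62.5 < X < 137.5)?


z₁=(62.5-100)/15=-2.5, z₂=(137.5-100)/15=2.5
P = Φ(2.5) - Φ(-2.5) = 0.993790 - 0.006210 = 0.987580 ≈ 0.9876

P(62.5 < X < 137.5) ≈ 0.9876


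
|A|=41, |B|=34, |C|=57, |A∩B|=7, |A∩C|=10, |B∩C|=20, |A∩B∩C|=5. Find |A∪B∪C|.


|A∪B∪C| = 41+34+57-7-10-20+5 = 100

|A∪B∪C| = 100


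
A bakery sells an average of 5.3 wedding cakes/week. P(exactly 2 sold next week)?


Poisson(λ=5.3): P(X=2) = e^(-λ)×λ^k/k!
= e^(-5.3) × 5.3^2 / 2!
≈ 0.004991593907 × 28.09 / 2 ≈ 0.070107

P(X=2) ≈ 0.070107 ≈ 7.01%


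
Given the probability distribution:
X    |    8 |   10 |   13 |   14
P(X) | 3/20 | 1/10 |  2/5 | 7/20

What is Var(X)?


E[X] = 123/10
E[X²] = 779/5
Var(X) = E[X²] - (E[X])² = 779/5 - 15129/100 = 451/100

Var(X) = 451/100 ≈ 4.5100


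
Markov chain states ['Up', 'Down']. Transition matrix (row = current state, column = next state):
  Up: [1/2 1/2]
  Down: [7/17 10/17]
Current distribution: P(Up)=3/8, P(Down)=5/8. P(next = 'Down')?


P(next=Down) = Σᵢ P(now=i)×P(i→Down)
= 3/8×1/2 + 5/8×10/17
= 3/16 + 25/68 = 151/272

P = 151/272 ≈ 0.5551


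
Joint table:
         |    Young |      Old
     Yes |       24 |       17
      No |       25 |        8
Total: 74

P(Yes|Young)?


P(Yes|Young) = 24/(24+25) = 24/49

P = 24/49 ≈ 48.98%


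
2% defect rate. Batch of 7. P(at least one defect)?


P(all good) = (49/50)^7 = 678223072849/781250000000
P(≥1 defect) = 103026927151/781250000000

P = 103026927151/781250000000 ≈ 13.19%


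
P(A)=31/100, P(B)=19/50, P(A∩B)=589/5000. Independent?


P(A)×P(B) = 589/5000
P(A∩B) = 589/5000
Equal ✓ → Independent

Yes, independent


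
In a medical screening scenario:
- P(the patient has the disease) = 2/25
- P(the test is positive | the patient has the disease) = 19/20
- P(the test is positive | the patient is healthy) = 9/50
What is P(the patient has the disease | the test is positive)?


Using Bayes' theorem:
P(A|B) = P(B|A)·P(A) / P(B)

P(the test is positive) = 19/20 × 2/25 + 9/50 × 23/25
= 19/250 + 207/1250 = 151/625

P(the patient has the disease|the test is positive) = (19/250) / (151/625) = 95/302

P(the patient has the disease|the test is positive) = 95/302 ≈ 31.46%


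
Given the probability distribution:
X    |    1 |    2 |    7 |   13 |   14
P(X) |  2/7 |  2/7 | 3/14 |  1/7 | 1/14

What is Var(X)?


E[X] = 73/14
E[X²] = 701/14
Var(X) = E[X²] - (E[X])² = 701/14 - 5329/196 = 4485/196

Var(X) = 4485/196 ≈ 22.8827


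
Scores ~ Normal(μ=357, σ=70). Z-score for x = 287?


z = (x - μ)/σ = (287 - 357)/70 = -1.0

z = -1.0


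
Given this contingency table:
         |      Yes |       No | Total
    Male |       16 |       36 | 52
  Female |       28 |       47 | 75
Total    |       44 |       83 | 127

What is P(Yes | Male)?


P(Yes | Male) = 16/(16+36) = 16/52 = 4/13

P(Yes|Male) = 4/13 ≈ 30.77%


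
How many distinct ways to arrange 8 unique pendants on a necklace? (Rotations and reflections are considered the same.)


Free circular arrangements: rotations and reflections both identified.
(n-1)!/2 = 7!/2 = 5040/2 = 2520

2520


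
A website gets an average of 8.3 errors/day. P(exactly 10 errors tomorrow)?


Poisson(λ=8.3): P(X=10) = e^(-λ)×λ^k/k!
= e^(-8.3) × 8.3^10 / 10!
≈ 0.0002485168271 × 1551604118.72 / 3628800 ≈ 0.106261

P(X=10) ≈ 0.106261 ≈ 10.63%


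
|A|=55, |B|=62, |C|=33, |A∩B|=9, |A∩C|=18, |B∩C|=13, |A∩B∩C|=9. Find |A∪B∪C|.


|A∪B∪C| = 55+62+33-9-18-13+9 = 119

|A∪B∪C| = 119


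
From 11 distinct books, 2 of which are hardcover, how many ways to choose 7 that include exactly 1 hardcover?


Choose 1 of the 2 hardcovers and 6 of the other 9 books:
C(2,1)×C(9,6) = 2×84 = 168

168


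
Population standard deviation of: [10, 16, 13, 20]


Mean = 59/4
  (10-59/4)²=361/16
  (16-59/4)²=25/16
  (13-59/4)²=49/16
  (20-59/4)²=441/16
Σ(x-μ)² = 219/4
σ² = (219/4)/4 = 219/16

σ = √(219/16) ≈ 3.6997


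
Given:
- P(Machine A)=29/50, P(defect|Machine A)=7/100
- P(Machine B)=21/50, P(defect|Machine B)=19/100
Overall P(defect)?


P(B) = Σ P(B|Aᵢ)×P(Aᵢ)
  7/100×29/50 = 203/5000
  19/100×21/50 = 399/5000
Sum = 301/2500

P(defect) = 301/2500 ≈ 12.04%


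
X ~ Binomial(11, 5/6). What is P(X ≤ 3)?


P(X ≤ 3) = Σ P(X=i) for i=0..3
P(X=0) = 1/362797056
P(X=1) = 55/362797056
P(X=2) = 1375/362797056
P(X=3) = 6875/120932352
Sum = 919/15116544

P(X ≤ 3) = 919/15116544 ≈ 0.01%


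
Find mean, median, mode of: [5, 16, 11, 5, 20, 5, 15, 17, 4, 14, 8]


Sorted: [4, 5, 5, 5, 8, 11, 14, 15, 16, 17, 20]
Mean = 120/11
Median = 11
Freq: {5: 3, 16: 1, 11: 1, 20: 1, 15: 1, 17: 1, 4: 1, 14: 1, 8: 1}
Mode: [5]

Mean=120/11, Median=11, Mode=5


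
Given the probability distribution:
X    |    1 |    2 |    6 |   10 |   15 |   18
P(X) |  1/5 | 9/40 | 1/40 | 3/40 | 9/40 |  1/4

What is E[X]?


E[X] = Σ x·P(X=x)
= (1)×(1/5) + (2)×(9/40) + (6)×(1/40) + (10)×(3/40) + (15)×(9/40) + (18)×(1/4)
= 377/40

E[X] = 377/40


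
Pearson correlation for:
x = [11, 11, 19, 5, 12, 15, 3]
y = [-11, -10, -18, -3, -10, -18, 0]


n=7, Σx=76, Σy=-70, Σxy=-978, Σx²=1006, Σy²=978
r = (7×(-978) - 76×(-70))/√((7×1006 - 76²)(7×978 - (-70)²))
= -1526/√(1266×1946) = -1526/√2463636 ≈ -1526/1569.5974 ≈ -0.9722

r ≈ -0.9722


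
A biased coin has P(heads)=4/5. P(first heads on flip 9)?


Geometric: P(X=9) = (1-p)^(k-1)×p = (1/5)^8×4/5 = 4/1953125

P(X=9) = 4/1953125 ≈ 0.00%


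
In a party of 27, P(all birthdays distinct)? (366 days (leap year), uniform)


P(all different) = Π(366-i)/366 for i=0..26
= (366/366)×(365/366)×...×(340/366)
= 0.374173

P ≈ 0.3742 ≈ 37.42%


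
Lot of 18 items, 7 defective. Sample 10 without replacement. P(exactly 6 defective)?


Hypergeometric: C(7,6)×C(11,4)/C(18,10)
= 7×330/43758 = 35/663

P(X=6) = 35/663 ≈ 5.28%


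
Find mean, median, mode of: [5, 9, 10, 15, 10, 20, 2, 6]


Sorted: [2, 5, 6, 9, 10, 10, 15, 20]
Mean = 77/8
Median = 19/2
Freq: {5: 1, 9: 1, 10: 2, 15: 1, 20: 1, 2: 1, 6: 1}
Mode: [10]

Mean=77/8, Median=19/2, Mode=10


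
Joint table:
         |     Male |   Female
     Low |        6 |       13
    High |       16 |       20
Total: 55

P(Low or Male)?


P(Low∨Male) = P(Low) + P(Male) - P(Low∧Male)
= (19 + 22 - 6)/55 = 35/55 = 7/11

P = 7/11 ≈ 63.64%


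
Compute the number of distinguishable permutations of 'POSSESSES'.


Letters: 9, freq: {'P': 1, 'O': 1, 'S': 5, 'E': 2}
9!/(1!×1!×5!×2!) = 362880/240 = 1512

1512


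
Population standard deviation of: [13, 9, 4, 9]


Mean = 35/4
  (13-35/4)²=289/16
  (9-35/4)²=1/16
  (4-35/4)²=361/16
  (9-35/4)²=1/16
Σ(x-μ)² = 163/4
σ² = (163/4)/4 = 163/16

σ = √(163/16) ≈ 3.1918


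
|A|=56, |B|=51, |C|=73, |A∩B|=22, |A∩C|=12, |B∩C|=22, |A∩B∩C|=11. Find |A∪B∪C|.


|A∪B∪C| = 56+51+73-22-12-22+11 = 135

|A∪B∪C| = 135


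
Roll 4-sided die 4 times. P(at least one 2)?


P(no 2)^4 = (3/4)^4 = 81/256
P(≥1) = 1 - 81/256 = 175/256

P = 175/256 ≈ 68.36%


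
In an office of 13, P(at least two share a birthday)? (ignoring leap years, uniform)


P(all different) = Π(365-i)/365 for i=0..12
= 0.805590
P(match) = 1 - 0.805590 = 0.194410

P ≈ 0.1944 ≈ 19.44%


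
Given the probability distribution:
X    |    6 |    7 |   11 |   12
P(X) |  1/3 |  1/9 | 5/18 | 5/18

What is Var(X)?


E[X] = 55/6
E[X²] = 1639/18
Var(X) = E[X²] - (E[X])² = 1639/18 - 3025/36 = 253/36

Var(X) = 253/36 ≈ 7.0278


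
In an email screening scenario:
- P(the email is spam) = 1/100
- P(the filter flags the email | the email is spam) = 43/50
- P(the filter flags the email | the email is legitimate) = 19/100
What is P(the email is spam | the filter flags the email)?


Using Bayes' theorem:
P(A|B) = P(B|A)·P(A) / P(B)

P(the filter flags the email) = 43/50 × 1/100 + 19/100 × 99/100
= 43/5000 + 1881/10000 = 1967/10000

P(the email is spam|the filter flags the email) = (43/5000) / (1967/10000) = 86/1967

P(the email is spam|the filter flags the email) = 86/1967 ≈ 4.37%


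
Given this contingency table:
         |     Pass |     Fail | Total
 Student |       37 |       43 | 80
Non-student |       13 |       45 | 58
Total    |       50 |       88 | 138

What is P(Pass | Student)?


P(Pass | Student) = 37/(37+43) = 37/80

P(Pass|Student) = 37/80 ≈ 46.25%


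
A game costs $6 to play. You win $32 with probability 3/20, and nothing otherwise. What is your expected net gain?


E[gain] = (32-6)×3/20 + (-6)×17/20
= 39/10 - 51/10 = -6/5

Expected net gain = $-6/5 ≈ $-1.20


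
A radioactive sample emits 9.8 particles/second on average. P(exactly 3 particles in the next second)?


Poisson(λ=9.8): P(X=3) = e^(-λ)×λ^k/k!
= e^(-9.8) × 9.8^3 / 3!
≈ 5.545159943e-05 × 941.192 / 6 ≈ 0.008698

P(X=3) ≈ 0.008698 ≈ 0.87%


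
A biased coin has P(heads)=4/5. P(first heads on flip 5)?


Geometric: P(X=5) = (1-p)^(k-1)×p = (1/5)^4×4/5 = 4/3125

P(X=5) = 4/3125 ≈ 0.13%


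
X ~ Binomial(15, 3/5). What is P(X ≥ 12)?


P(X ≥ 12) = Σ P(X=i) for i=12..15
P(X=12) = 386889048/6103515625
P(X=13) = 133923132/6103515625
P(X=14) = 28697814/6103515625
P(X=15) = 14348907/30517578125
Sum = 2761898877/30517578125

P(X ≥ 12) = 2761898877/30517578125 ≈ 9.05%


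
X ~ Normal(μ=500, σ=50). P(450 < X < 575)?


z₁=(450-500)/50=-1.0, z₂=(575-500)/50=1.5
P = Φ(1.5) - Φ(-1.0) = 0.933193 - 0.158655 = 0.774538 ≈ 0.7745

P(450 < X < 575) ≈ 0.7745


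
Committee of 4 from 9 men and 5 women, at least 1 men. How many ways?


Count by #men:
  1M,3W: C(9,1)×C(5,3)=90
  2M,2W: C(9,2)×C(5,2)=360
  3M,1W: C(9,3)×C(5,1)=420
  4M,0W: C(9,4)×C(5,0)=126
Total = 996

996


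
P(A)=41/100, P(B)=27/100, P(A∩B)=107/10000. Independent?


P(A)×P(B) = 1107/10000
P(A∩B) = 107/10000
Not equal → NOT independent

No, not independent


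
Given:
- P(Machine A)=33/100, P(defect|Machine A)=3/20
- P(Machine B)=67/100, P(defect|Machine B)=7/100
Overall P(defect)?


P(B) = Σ P(B|Aᵢ)×P(Aᵢ)
  3/20×33/100 = 99/2000
  7/100×67/100 = 469/10000
Sum = 241/2500

P(defect) = 241/2500 ≈ 9.64%


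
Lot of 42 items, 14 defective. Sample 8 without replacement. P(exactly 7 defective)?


Hypergeometric: C(14,7)×C(28,1)/C(42,8)
= 3432×28/118030185 = 352/432345

P(X=7) = 352/432345 ≈ 0.08%


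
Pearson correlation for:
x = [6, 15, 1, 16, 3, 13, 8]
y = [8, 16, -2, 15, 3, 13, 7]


n=7, Σx=62, Σy=60, Σxy=760, Σx²=760, Σy²=776
r = (7×760 - 62×60)/√((7×760 - 62²)(7×776 - 60²))
= 1600/√(1476×1832) = 1600/√2704032 ≈ 1600/1644.3941 ≈ 0.9730

r ≈ 0.9730


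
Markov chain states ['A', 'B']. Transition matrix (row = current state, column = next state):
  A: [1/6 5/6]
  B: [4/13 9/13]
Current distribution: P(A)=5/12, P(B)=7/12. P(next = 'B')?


P(next=B) = Σᵢ P(now=i)×P(i→B)
= 5/12×5/6 + 7/12×9/13
= 25/72 + 21/52 = 703/936

P = 703/936 ≈ 0.7511


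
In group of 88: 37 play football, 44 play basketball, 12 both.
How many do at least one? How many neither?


|A∪B| = 37+44-12 = 69
Neither = 88-69 = 19

At least one: 69; Neither: 19


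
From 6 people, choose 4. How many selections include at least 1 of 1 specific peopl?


Complement: C(6,4) - C(5,4) = 15 - 5 = 10

10


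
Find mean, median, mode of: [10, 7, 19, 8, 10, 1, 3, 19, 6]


Sorted: [1, 3, 6, 7, 8, 10, 10, 19, 19]
Mean = 83/9
Median = 8
Freq: {10: 2, 7: 1, 19: 2, 8: 1, 1: 1, 3: 1, 6: 1}
Mode: [10, 19]

Mean=83/9, Median=8, Mode=[10, 19]


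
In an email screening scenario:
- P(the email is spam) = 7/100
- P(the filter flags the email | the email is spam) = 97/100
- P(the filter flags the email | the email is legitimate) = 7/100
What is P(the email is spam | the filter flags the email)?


Using Bayes' theorem:
P(A|B) = P(B|A)·P(A) / P(B)

P(the filter flags the email) = 97/100 × 7/100 + 7/100 × 93/100
= 679/10000 + 651/10000 = 133/1000

P(the email is spam|the filter flags the email) = (679/10000) / (133/1000) = 97/190

P(the email is spam|the filter flags the email) = 97/190 ≈ 51.05%


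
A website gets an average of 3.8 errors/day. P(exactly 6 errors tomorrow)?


Poisson(λ=3.8): P(X=6) = e^(-λ)×λ^k/k!
= e^(-3.8) × 3.8^6 / 6!
≈ 0.02237077186 × 3010.936384 / 720 ≈ 0.093551

P(X=6) ≈ 0.093551 ≈ 9.36%


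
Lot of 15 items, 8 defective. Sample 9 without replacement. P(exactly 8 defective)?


Hypergeometric: C(8,8)×C(7,1)/C(15,9)
= 1×7/5005 = 1/715

P(X=8) = 1/715 ≈ 0.14%


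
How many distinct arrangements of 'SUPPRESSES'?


Letters: 10, freq: {'S': 4, 'U': 1, 'P': 2, 'R': 1, 'E': 2}
10!/(4!×1!×2!×1!×2!) = 3628800/96 = 37800

37800


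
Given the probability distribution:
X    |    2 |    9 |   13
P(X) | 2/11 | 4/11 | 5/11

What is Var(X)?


E[X] = 105/11
E[X²] = 107
Var(X) = E[X²] - (E[X])² = 107 - 11025/121 = 1922/121

Var(X) = 1922/121 ≈ 15.8843


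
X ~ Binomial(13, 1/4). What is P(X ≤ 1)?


P(X ≤ 1) = Σ P(X=i) for i=0..1
P(X=0) = 1594323/67108864
P(X=1) = 6908733/67108864
Sum = 531441/4194304

P(X ≤ 1) = 531441/4194304 ≈ 12.67%


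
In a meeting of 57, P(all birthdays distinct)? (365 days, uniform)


P(all different) = Π(365-i)/365 for i=0..56
= (365/365)×(364/365)×...×(309/365)
= 0.009878

P ≈ 0.0099 ≈ 0.99%


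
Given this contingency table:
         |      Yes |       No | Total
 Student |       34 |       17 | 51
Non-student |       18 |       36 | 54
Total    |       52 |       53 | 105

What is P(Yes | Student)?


P(Yes | Student) = 34/(34+17) = 34/51 = 2/3

P(Yes|Student) = 2/3 ≈ 66.67%


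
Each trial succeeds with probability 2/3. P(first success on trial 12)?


Geometric: P(X=12) = (1-p)^(k-1)×p = (1/3)^11×2/3 = 2/531441

P(X=12) = 2/531441 ≈ 0.00%


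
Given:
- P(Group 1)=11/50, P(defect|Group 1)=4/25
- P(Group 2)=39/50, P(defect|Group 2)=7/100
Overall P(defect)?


P(B) = Σ P(B|Aᵢ)×P(Aᵢ)
  4/25×11/50 = 22/625
  7/100×39/50 = 273/5000
Sum = 449/5000

P(defect) = 449/5000 ≈ 8.98%


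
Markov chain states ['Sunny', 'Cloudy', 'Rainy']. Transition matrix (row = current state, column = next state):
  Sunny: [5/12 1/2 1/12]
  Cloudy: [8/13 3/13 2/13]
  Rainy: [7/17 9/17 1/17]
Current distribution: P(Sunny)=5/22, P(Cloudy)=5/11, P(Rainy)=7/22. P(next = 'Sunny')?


P(next=Sunny) = Σᵢ P(now=i)×P(i→Sunny)
= 5/22×5/12 + 5/11×8/13 + 7/22×7/17
= 25/264 + 40/143 + 49/374 = 29489/58344

P = 29489/58344 ≈ 0.5054


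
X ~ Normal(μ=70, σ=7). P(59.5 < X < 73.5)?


z₁=(59.5-70)/7=-1.5, z₂=(73.5-70)/7=0.5
P = Φ(0.5) - Φ(-1.5) = 0.691462 - 0.066807 = 0.624655 ≈ 0.6247

P(59.5 < X < 73.5) ≈ 0.6247


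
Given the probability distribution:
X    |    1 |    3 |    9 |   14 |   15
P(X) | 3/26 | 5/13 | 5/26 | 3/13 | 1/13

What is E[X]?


E[X] = Σ x·P(X=x)
= (1)×(3/26) + (3)×(5/13) + (9)×(5/26) + (14)×(3/13) + (15)×(1/13)
= 96/13

E[X] = 96/13


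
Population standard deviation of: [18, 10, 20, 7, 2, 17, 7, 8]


Mean = 89/8
  (18-89/8)²=3025/64
  (10-89/8)²=81/64
  (20-89/8)²=5041/64
  (7-89/8)²=1089/64
  (2-89/8)²=5329/64
  (17-89/8)²=2209/64
  (7-89/8)²=1089/64
  (8-89/8)²=625/64
Σ(x-μ)² = 2311/8
σ² = (2311/8)/8 = 2311/64

σ = √(2311/64) ≈ 6.0091


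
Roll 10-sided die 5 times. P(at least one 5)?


P(no 5)^5 = (9/10)^5 = 59049/100000
P(≥1) = 1 - 59049/100000 = 40951/100000

P = 40951/100000 ≈ 40.95%


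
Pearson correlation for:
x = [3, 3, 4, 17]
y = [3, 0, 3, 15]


n=4, Σx=27, Σy=21, Σxy=276, Σx²=323, Σy²=243
r = (4×276 - 27×21)/√((4×323 - 27²)(4×243 - 21²))
= 537/√(563×531) = 537/√298953 ≈ 537/546.7659 ≈ 0.9821

r ≈ 0.9821


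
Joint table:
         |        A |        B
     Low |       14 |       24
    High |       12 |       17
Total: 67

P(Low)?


P(Low) = (14+24)/67 = 38/67

P(Low) = 38/67 ≈ 56.72%


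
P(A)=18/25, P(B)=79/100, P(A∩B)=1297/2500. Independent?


P(A)×P(B) = 711/1250
P(A∩B) = 1297/2500
Not equal → NOT independent

No, not independent


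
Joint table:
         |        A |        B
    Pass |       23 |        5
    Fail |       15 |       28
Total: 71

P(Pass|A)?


P(Pass|A) = 23/(23+15) = 23/38

P = 23/38 ≈ 60.53%


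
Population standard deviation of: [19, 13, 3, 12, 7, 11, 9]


Mean = 74/7
  (19-74/7)²=3481/49
  (13-74/7)²=289/49
  (3-74/7)²=2809/49
  (12-74/7)²=100/49
  (7-74/7)²=625/49
  (11-74/7)²=9/49
  (9-74/7)²=121/49
Σ(x-μ)² = 1062/7
σ² = (1062/7)/7 = 1062/49

σ = √(1062/49) ≈ 4.6555


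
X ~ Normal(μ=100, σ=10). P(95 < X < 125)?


z₁=(95-100)/10=-0.5, z₂=(125-100)/10=2.5
P = Φ(2.5) - Φ(-0.5) = 0.993790 - 0.308538 = 0.685252 ≈ 0.6853

P(95 < X < 125) ≈ 0.6853


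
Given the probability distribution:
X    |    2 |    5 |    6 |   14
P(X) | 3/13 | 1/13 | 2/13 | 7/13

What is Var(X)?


E[X] = 121/13
E[X²] = 1481/13
Var(X) = E[X²] - (E[X])² = 1481/13 - 14641/169 = 4612/169

Var(X) = 4612/169 ≈ 27.2899


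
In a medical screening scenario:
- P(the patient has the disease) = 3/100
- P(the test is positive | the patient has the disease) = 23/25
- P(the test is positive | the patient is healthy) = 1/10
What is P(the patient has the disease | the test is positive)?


Using Bayes' theorem:
P(A|B) = P(B|A)·P(A) / P(B)

P(the test is positive) = 23/25 × 3/100 + 1/10 × 97/100
= 69/2500 + 97/1000 = 623/5000

P(the patient has the disease|the test is positive) = (69/2500) / (623/5000) = 138/623

P(the patient has the disease|the test is positive) = 138/623 ≈ 22.15%


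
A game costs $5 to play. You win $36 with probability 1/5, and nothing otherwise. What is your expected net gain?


E[gain] = (36-5)×1/5 + (-5)×4/5
= 31/5 - 4 = 11/5

Expected net gain = $11/5 ≈ $2.20


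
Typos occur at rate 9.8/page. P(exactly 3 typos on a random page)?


Poisson(λ=9.8): P(X=3) = e^(-λ)×λ^k/k!
= e^(-9.8) × 9.8^3 / 3!
≈ 5.545159943e-05 × 941.192 / 6 ≈ 0.008698

P(X=3) ≈ 0.008698 ≈ 0.87%


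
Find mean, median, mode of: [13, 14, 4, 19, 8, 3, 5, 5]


Sorted: [3, 4, 5, 5, 8, 13, 14, 19]
Mean = 71/8
Median = 13/2
Freq: {13: 1, 14: 1, 4: 1, 19: 1, 8: 1, 3: 1, 5: 2}
Mode: [5]

Mean=71/8, Median=13/2, Mode=5


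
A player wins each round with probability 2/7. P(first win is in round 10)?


Geometric: P(X=10) = (1-p)^(k-1)×p = (5/7)^9×2/7 = 3906250/282475249

P(X=10) = 3906250/282475249 ≈ 1.38%


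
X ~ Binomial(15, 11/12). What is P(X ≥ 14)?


P(X ≥ 14) = Σ P(X=i) for i=14..15
P(X=14) = 1898749167916205/5135673858195456
P(X=15) = 4177248169415651/15407021574586368
Sum = 4936747836582133/7703510787293184

P(X ≥ 14) = 4936747836582133/7703510787293184 ≈ 64.08%


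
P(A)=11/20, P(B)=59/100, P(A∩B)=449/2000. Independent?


P(A)×P(B) = 649/2000
P(A∩B) = 449/2000
Not equal → NOT independent

No, not independent


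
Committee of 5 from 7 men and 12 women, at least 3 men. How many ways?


Count by #men:
  3M,2W: C(7,3)×C(12,2)=2310
  4M,1W: C(7,4)×C(12,1)=420
  5M,0W: C(7,5)×C(12,0)=21
Total = 2751

2751


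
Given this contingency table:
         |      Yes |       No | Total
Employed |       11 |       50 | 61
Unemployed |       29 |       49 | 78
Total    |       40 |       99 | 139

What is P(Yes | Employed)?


P(Yes | Employed) = 11/(11+50) = 11/61

P(Yes|Employed) = 11/61 ≈ 18.03%


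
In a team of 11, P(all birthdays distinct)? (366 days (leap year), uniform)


P(all different) = Π(366-i)/366 for i=0..10
= (366/366)×(365/366)×...×(356/366)
= 0.859219

P ≈ 0.8592 ≈ 85.92%


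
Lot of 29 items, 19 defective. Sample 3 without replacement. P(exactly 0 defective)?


Hypergeometric: C(19,0)×C(10,3)/C(29,3)
= 1×120/3654 = 20/609

P(X=0) = 20/609 ≈ 3.28%


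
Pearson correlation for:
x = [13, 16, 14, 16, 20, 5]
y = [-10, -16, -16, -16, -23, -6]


n=6, Σx=84, Σy=-87, Σxy=-1356, Σx²=1302, Σy²=1433
r = (6×(-1356) - 84×(-87))/√((6×1302 - 84²)(6×1433 - (-87)²))
= -828/√(756×1029) = -828/√777924 ≈ -828/882.0000 ≈ -0.9388

r ≈ -0.9388


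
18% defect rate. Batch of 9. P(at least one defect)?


P(all good) = (41/50)^9 = 327381934393961/1953125000000000
P(≥1 defect) = 1625743065606039/1953125000000000

P = 1625743065606039/1953125000000000 ≈ 83.24%


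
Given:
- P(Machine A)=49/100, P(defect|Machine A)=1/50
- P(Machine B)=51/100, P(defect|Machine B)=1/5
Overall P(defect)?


P(B) = Σ P(B|Aᵢ)×P(Aᵢ)
  1/50×49/100 = 49/5000
  1/5×51/100 = 51/500
Sum = 559/5000

P(defect) = 559/5000 ≈ 11.18%


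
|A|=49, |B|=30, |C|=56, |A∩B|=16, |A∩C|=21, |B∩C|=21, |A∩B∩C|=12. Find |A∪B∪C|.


|A∪B∪C| = 49+30+56-16-21-21+12 = 89

|A∪B∪C| = 89


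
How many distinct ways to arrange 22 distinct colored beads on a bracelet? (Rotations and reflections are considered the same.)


Free circular arrangements: rotations and reflections both identified.
(n-1)!/2 = 21!/2 = 51090942171709440000/2 = 25545471085854720000

25545471085854720000


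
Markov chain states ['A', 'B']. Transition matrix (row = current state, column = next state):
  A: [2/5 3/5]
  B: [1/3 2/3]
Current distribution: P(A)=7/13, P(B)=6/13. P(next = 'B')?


P(next=B) = Σᵢ P(now=i)×P(i→B)
= 7/13×3/5 + 6/13×2/3
= 21/65 + 4/13 = 41/65

P = 41/65 ≈ 0.6308


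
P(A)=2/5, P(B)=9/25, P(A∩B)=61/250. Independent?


P(A)×P(B) = 18/125
P(A∩B) = 61/250
Not equal → NOT independent

No, not independent


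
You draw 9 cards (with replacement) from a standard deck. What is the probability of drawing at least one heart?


P(not a heart) = 39/52 = 3/4
P(none in 9 draws) = (3/4)^9 = 19683/262144
P(≥1 heart) = 1 - 19683/262144 = 242461/262144

P = 242461/262144 ≈ 92.49%


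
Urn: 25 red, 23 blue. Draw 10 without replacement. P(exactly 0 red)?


Hypergeometric: C(25,0)×C(23,10)/C(48,10)
= 1×1144066/6540715896 = 2261/12926316

P(X=0) = 2261/12926316 ≈ 0.02%


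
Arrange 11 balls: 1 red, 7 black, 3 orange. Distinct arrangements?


11!/(1!×7!×3!) = 1320

1320


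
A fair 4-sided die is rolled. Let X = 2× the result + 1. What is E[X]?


E[die] = (1+4)/2 = 5/2
E[X] = 2×5/2 + 1 = 6

E[X] = 6


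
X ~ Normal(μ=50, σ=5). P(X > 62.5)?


z = (62.5-50)/5 = 2.5
P(X > 62.5) = 1 - P(Z ≤ 2.5) = 1 - 0.9938 = 0.0062

P(X > 62.5) ≈ 0.0062


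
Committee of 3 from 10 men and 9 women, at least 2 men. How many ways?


Count by #men:
  2M,1W: C(10,2)×C(9,1)=405
  3M,0W: C(10,3)×C(9,0)=120
Total = 525

525


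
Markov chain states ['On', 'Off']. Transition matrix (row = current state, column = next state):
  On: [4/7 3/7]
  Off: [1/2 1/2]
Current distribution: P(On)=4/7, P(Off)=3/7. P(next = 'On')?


P(next=On) = Σᵢ P(now=i)×P(i→On)
= 4/7×4/7 + 3/7×1/2
= 16/49 + 3/14 = 53/98

P = 53/98 ≈ 0.5408


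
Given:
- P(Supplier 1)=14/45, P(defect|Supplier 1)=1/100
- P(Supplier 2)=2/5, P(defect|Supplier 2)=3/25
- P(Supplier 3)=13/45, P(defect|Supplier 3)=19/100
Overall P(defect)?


P(B) = Σ P(B|Aᵢ)×P(Aᵢ)
  1/100×14/45 = 7/2250
  3/25×2/5 = 6/125
  19/100×13/45 = 247/4500
Sum = 53/500

P(defect) = 53/500 ≈ 10.60%


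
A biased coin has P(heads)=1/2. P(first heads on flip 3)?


Geometric: P(X=3) = (1-p)^(k-1)×p = (1/2)^2×1/2 = 1/8

P(X=3) = 1/8 ≈ 12.50%


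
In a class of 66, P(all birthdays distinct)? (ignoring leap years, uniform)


P(all different) = Π(365-i)/365 for i=0..65
= (365/365)×(364/365)×...×(300/365)
= 0.001904

P ≈ 0.0019 ≈ 0.19%


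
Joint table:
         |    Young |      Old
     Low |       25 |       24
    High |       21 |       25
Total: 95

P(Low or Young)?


P(Low∨Young) = P(Low) + P(Young) - P(Low∧Young)
= (49 + 46 - 25)/95 = 70/95 = 14/19

P = 14/19 ≈ 73.68%


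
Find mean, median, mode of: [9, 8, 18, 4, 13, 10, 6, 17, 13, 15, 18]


Sorted: [4, 6, 8, 9, 10, 13, 13, 15, 17, 18, 18]
Mean = 131/11
Median = 13
Freq: {9: 1, 8: 1, 18: 2, 4: 1, 13: 2, 10: 1, 6: 1, 17: 1, 15: 1}
Mode: [13, 18]

Mean=131/11, Median=13, Mode=[13, 18]


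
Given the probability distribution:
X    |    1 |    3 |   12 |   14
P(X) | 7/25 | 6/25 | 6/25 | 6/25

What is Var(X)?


E[X] = 181/25
E[X²] = 2101/25
Var(X) = E[X²] - (E[X])² = 2101/25 - 32761/625 = 19764/625

Var(X) = 19764/625 ≈ 31.6224


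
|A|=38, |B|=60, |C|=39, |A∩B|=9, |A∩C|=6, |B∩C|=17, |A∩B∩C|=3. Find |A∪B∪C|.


|A∪B∪C| = 38+60+39-9-6-17+3 = 108

|A∪B∪C| = 108


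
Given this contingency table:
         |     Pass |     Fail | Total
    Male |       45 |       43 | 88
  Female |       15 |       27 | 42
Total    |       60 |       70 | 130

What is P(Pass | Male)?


P(Pass | Male) = 45/(45+43) = 45/88

P(Pass|Male) = 45/88 ≈ 51.14%


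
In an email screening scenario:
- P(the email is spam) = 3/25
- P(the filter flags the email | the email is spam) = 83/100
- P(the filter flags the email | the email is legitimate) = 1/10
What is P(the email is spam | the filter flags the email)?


Using Bayes' theorem:
P(A|B) = P(B|A)·P(A) / P(B)

P(the filter flags the email) = 83/100 × 3/25 + 1/10 × 22/25
= 249/2500 + 11/125 = 469/2500

P(the email is spam|the filter flags the email) = (249/2500) / (469/2500) = 249/469

P(the email is spam|the filter flags the email) = 249/469 ≈ 53.09%


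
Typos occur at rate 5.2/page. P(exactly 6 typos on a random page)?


Poisson(λ=5.2): P(X=6) = e^(-λ)×λ^k/k!
= e^(-5.2) × 5.2^6 / 6!
≈ 0.005516564421 × 19770.609664 / 720 ≈ 0.151480

P(X=6) ≈ 0.151480 ≈ 15.15%


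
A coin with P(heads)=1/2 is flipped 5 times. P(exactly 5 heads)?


Binomial: P(X=5) = C(5,5)×p^5×(1-p)^0
= 1 × 1/32 × 1 = 1/32

P(X=5) = 1/32 ≈ 3.12%


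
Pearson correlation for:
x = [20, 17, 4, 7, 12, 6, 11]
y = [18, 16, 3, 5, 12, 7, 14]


n=7, Σx=77, Σy=75, Σxy=1019, Σx²=1055, Σy²=1003
r = (7×1019 - 77×75)/√((7×1055 - 77²)(7×1003 - 75²))
= 1358/√(1456×1396) = 1358/√2032576 ≈ 1358/1425.6844 ≈ 0.9525

r ≈ 0.9525


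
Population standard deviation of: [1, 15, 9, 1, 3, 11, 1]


Mean = 41/7
  (1-41/7)²=1156/49
  (15-41/7)²=4096/49
  (9-41/7)²=484/49
  (1-41/7)²=1156/49
  (3-41/7)²=400/49
  (11-41/7)²=1296/49
  (1-41/7)²=1156/49
Σ(x-μ)² = 1392/7
σ² = (1392/7)/7 = 1392/49

σ = √(1392/49) ≈ 5.3299


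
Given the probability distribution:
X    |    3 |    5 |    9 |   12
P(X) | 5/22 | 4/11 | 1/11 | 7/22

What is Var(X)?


E[X] = 157/22
E[X²] = 1415/22
Var(X) = E[X²] - (E[X])² = 1415/22 - 24649/484 = 6481/484

Var(X) = 6481/484 ≈ 13.3905


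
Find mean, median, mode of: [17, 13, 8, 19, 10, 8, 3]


Sorted: [3, 8, 8, 10, 13, 17, 19]
Mean = 78/7
Median = 10
Freq: {17: 1, 13: 1, 8: 2, 19: 1, 10: 1, 3: 1}
Mode: [8]

Mean=78/7, Median=10, Mode=8


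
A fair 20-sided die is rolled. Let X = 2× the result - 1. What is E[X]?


E[die] = (1+20)/2 = 21/2
E[X] = 2×21/2 - 1 = 20

E[X] = 20


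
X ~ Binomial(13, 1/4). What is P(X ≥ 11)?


P(X ≥ 11) = Σ P(X=i) for i=11..13
P(X=11) = 351/33554432
P(X=12) = 39/67108864
P(X=13) = 1/67108864
Sum = 371/33554432

P(X ≥ 11) = 371/33554432 ≈ 0.00%


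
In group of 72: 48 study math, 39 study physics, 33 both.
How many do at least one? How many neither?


|A∪B| = 48+39-33 = 54
Neither = 72-54 = 18

At least one: 54; Neither: 18


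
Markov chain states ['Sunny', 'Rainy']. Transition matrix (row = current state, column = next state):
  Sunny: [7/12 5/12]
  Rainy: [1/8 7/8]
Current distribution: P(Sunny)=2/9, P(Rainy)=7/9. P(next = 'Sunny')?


P(next=Sunny) = Σᵢ P(now=i)×P(i→Sunny)
= 2/9×7/12 + 7/9×1/8
= 7/54 + 7/72 = 49/216

P = 49/216 ≈ 0.2269


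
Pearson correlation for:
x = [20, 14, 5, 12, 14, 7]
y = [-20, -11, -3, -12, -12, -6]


n=6, Σx=72, Σy=-64, Σxy=-923, Σx²=1010, Σy²=854
r = (6×(-923) - 72×(-64))/√((6×1010 - 72²)(6×854 - (-64)²))
= -930/√(876×1028) = -930/√900528 ≈ -930/948.9615 ≈ -0.9800

r ≈ -0.9800


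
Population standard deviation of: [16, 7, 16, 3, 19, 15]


Mean = 76/6 = 38/3
  (16-38/3)²=100/9
  (7-38/3)²=289/9
  (16-38/3)²=100/9
  (3-38/3)²=841/9
  (19-38/3)²=361/9
  (15-38/3)²=49/9
Σ(x-μ)² = 580/3
σ² = (580/3)/6 = 290/9

σ = √(290/9) ≈ 5.6765


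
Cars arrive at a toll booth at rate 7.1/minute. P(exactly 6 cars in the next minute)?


Poisson(λ=7.1): P(X=6) = e^(-λ)×λ^k/k!
= e^(-7.1) × 7.1^6 / 6!
≈ 0.0008251049233 × 128100.283921 / 720 ≈ 0.146800

P(X=6) ≈ 0.146800 ≈ 14.68%


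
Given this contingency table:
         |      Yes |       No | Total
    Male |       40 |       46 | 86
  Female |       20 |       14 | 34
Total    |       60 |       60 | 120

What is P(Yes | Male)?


P(Yes | Male) = 40/(40+46) = 40/86 = 20/43

P(Yes|Male) = 20/43 ≈ 46.51%


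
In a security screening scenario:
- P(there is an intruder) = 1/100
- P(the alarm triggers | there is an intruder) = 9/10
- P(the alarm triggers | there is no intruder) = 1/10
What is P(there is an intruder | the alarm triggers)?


Using Bayes' theorem:
P(A|B) = P(B|A)·P(A) / P(B)

P(the alarm triggers) = 9/10 × 1/100 + 1/10 × 99/100
= 9/1000 + 99/1000 = 27/250

P(there is an intruder|the alarm triggers) = (9/1000) / (27/250) = 1/12

P(there is an intruder|the alarm triggers) = 1/12 ≈ 8.33%


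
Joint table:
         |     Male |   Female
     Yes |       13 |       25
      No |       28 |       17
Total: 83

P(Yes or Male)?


P(Yes∨Male) = P(Yes) + P(Male) - P(Yes∧Male)
= (38 + 41 - 13)/83 = 66/83

P = 66/83 ≈ 79.52%


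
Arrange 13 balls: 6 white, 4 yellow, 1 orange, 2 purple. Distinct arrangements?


13!/(6!×4!×1!×2!) = 180180

180180


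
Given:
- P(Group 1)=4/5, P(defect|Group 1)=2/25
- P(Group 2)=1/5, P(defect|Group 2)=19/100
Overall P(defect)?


P(B) = Σ P(B|Aᵢ)×P(Aᵢ)
  2/25×4/5 = 8/125
  19/100×1/5 = 19/500
Sum = 51/500

P(defect) = 51/500 ≈ 10.20%


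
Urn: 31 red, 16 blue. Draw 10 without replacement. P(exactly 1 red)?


Hypergeometric: C(31,1)×C(16,9)/C(47,10)
= 31×11440/5178066751 = 2480/36210257

P(X=1) = 2480/36210257 ≈ 0.01%
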